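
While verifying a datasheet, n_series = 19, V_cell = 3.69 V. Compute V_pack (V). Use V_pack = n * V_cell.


Series voltages add: 19 * 3.69 V = 70.11 V

70.11 V


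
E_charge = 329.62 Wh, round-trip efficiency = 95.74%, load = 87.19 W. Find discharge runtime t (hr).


Step 1: E_discharge = eta/100 * E_charge = 95.74/100 * 329.62 = 315.58 Wh
Step 2: t = E_discharge / P = 315.58 / 87.19 = 3.619 hr

3.619 hr


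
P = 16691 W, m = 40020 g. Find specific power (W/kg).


Convert: m = 40020 g = 40.02 kg
Specific power = 16691 W / 40.02 kg = 417.1 W/kg

417.1 W/kg


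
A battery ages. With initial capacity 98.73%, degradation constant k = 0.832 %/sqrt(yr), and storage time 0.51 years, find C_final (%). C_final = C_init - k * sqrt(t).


sqrt(t) = sqrt(0.51) = 0.71414
C_final = 98.73 - 0.832 * 0.71414 = 98.14%

98.14%


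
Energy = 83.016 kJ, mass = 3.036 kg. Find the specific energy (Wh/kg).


Convert: E = 83.016 kJ = 23.06 Wh
ED = E / m = 23.06 / 3.036 = 7.596 Wh/kg

7.596 Wh/kg


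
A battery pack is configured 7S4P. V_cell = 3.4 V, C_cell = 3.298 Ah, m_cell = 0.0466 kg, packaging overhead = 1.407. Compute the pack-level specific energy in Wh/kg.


Step 1: V_pack = 7 * 3.4 = 23.8 V
Step 2: C_pack = 4 * 3.298 = 13.192 Ah
Step 3: E_pack = V_pack * C_pack = 23.8 * 13.192 = 313.97 Wh
Step 4: m_pack = 7 * 4 * 0.0466 * 1.407 = 1.8359 kg
Step 5: ED = E_pack / m_pack = 313.97 / 1.8359 = 171.0 Wh/kg

171.0 Wh/kg


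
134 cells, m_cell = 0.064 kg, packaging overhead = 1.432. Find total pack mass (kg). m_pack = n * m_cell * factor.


m_pack = n * m_cell * overhead = 134 * 0.064 * 1.432 = 12.28 kg

12.28 kg


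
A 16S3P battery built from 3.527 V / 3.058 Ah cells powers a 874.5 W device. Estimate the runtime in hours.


Step 1: E_pack = Ns * V_cell * Np * C_cell = 16 * 3.527 * 3 * 3.058 = 517.71 Wh
Step 2: t = E_pack / P = 517.71 / 874.5 = 0.5920 hr

0.5920 hr


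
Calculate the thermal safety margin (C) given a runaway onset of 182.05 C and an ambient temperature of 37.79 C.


Safety margin = 182.05 C - 37.79 C = 144.26 C

144.26 C


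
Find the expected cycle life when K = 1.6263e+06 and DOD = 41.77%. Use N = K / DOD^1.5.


Step 1: DOD^1.5 = 41.77^1.5 = 269.96
Step 2: N = 1.6263e+06 / 269.96 = 6024 cycles

6024 cycles


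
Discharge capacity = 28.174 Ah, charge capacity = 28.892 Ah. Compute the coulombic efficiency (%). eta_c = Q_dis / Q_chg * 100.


eta_c = Q_dis / Q_chg * 100 = 28.174 / 28.892 * 100 = 97.51%

97.51%


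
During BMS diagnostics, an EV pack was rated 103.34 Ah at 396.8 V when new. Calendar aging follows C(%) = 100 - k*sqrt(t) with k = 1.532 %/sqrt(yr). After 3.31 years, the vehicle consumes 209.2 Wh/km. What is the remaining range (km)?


Step 1: capacity retention = 100 - 1.532 * sqrt(3.31) = 100 - 1.532 * 1.8193 = 97.213%
Step 2: C_now = 103.34 * 97.213/100 = 100.46 Ah
Step 3: E_pack = V * C_now = 396.8 * 100.46 = 39863 Wh
Step 4: range = E_pack / consumption = 39863 / 209.2 = 190.5 km

190.5 km


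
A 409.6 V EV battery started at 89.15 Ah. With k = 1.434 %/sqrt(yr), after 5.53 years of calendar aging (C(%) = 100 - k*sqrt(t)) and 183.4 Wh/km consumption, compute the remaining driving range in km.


Step 1: capacity retention = 100 - 1.434 * sqrt(5.53) = 100 - 1.434 * 2.3516 = 96.628%
Step 2: C_now = 89.15 * 96.628/100 = 86.144 Ah
Step 3: E_pack = V * C_now = 409.6 * 86.144 = 35285 Wh
Step 4: range = E_pack / consumption = 35285 / 183.4 = 192.4 km

192.4 km


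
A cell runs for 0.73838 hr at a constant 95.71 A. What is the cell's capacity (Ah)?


C = I * t = 95.71 * 0.73838 = 70.67 Ah

70.67 Ah


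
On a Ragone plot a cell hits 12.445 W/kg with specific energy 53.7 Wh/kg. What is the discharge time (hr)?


t = E / P = 53.7 / 12.445 = 4.315 hr

4.315 hr


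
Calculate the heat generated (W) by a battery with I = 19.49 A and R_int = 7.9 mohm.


Convert: R = 7.9 mohm = 0.0079 ohm
I^2 = 379.86
Q = 379.86 * 0.0079 = 3.001 W

3.001 W


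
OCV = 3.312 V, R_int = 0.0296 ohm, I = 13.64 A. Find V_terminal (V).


V = OCV - I*R = 3.312 - 13.64 * 0.0296 = 2.908 V

2.908 V


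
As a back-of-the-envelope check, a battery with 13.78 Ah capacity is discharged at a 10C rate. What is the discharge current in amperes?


At 10C: I = 10 * 13.78 Ah = 137.8 A

137.8 A


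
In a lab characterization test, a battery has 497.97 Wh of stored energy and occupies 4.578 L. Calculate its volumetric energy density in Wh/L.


Volumetric ED = 497.97 Wh / 4.578 L = 108.8 Wh/L

108.8 Wh/L


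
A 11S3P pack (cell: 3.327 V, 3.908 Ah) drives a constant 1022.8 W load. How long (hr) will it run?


Step 1: E_pack = Ns * V_cell * Np * C_cell = 11 * 3.327 * 3 * 3.908 = 429.06 Wh
Step 2: t = E_pack / P = 429.06 / 1022.8 = 0.4195 hr

0.4195 hr


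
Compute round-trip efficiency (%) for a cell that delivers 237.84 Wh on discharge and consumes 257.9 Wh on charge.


eta_e = E_dis / E_chg * 100 = 237.84 / 257.9 * 100 = 92.22%

92.22%


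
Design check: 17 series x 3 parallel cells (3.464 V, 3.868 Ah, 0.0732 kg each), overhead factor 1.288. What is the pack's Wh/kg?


Step 1: V_pack = 17 * 3.464 = 58.888 V
Step 2: C_pack = 3 * 3.868 = 11.604 Ah
Step 3: E_pack = V_pack * C_pack = 58.888 * 11.604 = 683.34 Wh
Step 4: m_pack = 17 * 3 * 0.0732 * 1.288 = 4.8084 kg
Step 5: ED = E_pack / m_pack = 683.34 / 4.8084 = 142.1 Wh/kg

142.1 Wh/kg


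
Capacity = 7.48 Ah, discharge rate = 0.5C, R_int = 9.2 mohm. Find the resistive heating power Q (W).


Convert: R = 9.2 mohm = 0.0092 ohm
Step 1: I = C_rate * capacity = 0.5 * 7.48 = 3.74 A
Step 2: Q = I^2 * R = 3.74^2 * 0.0092 = 13.988 * 0.0092 = 0.1287 W

0.1287 W


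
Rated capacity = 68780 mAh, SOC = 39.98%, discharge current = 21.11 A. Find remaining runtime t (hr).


Convert: C_total = 68780 mAh = 68.78 Ah
Step 1: remaining = SOC/100 * C_total = 39.98/100 * 68.78 = 27.498 Ah
Step 2: t = remaining / I = 27.498 / 21.11 = 1.303 hr

1.303 hr


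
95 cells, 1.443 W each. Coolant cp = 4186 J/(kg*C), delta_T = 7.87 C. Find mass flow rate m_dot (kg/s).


Q_total = 95 * 1.443 = 137.09 W
m_dot = Q_total / (cp * dT) = 137.09 / (4186 * 7.87) = 0.004161 kg/s

0.004161 kg/s


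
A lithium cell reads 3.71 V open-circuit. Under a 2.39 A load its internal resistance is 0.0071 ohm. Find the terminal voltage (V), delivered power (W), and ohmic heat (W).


Step 1: V_terminal = OCV - I*R = 3.71 - 2.39 * 0.0071 = 3.693 V
Step 2: P_out = V_terminal * I = 3.693 * 2.39 = 8.826 W
Step 3: Q = I^2 * R = 2.39^2 * 0.0071 = 0.04056 W

V=3.693 V, P=8.826 W, Q=0.04056 W


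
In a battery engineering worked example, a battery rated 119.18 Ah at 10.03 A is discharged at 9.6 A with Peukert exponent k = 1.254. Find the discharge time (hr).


Step 1: t_rated = C / I_rated = 119.18 / 10.03 = 11.882 hr
Step 2: ratio = 10.03 / 9.6 = 1.0448
Step 3: ratio^k = 1.0448^1.254 = 1.0565
Step 4: t = t_rated * ratio^k = 11.882 * 1.0565 = 12.55 hr

12.55 hr


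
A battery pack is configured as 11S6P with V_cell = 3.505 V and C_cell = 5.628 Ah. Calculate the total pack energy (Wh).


E = Ns * Vcell * Np * Ccell = 11 * 3.505 * 6 * 5.628 = 1302 Wh

1302 Wh


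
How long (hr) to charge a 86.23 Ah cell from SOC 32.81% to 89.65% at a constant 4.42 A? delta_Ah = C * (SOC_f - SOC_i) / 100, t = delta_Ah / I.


Step 1: dSOC = 89.65% - 32.81% = 56.84%
Step 2: delta_Ah = 86.23 * 56.84 / 100 = 49.013 Ah
Step 3: t = 49.013 / 4.42 = 11.09 hr

11.09 hr


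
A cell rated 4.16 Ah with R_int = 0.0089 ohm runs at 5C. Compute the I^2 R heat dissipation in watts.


Step 1: I = C_rate * capacity = 5 * 4.16 = 20.8 A
Step 2: Q = I^2 * R = 20.8^2 * 0.0089 = 432.64 * 0.0089 = 3.850 W

3.850 W


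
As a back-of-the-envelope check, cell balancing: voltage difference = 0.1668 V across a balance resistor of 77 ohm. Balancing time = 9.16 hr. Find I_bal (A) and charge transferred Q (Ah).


First, Ohm's law: I_bal = 0.1668 V / 77 ohm = 0.0021662 A
Then Q = I * t = 0.0021662 A * 9.16 hr = 0.01984 Ah

I=0.0021662 A, Q=0.01984 Ah


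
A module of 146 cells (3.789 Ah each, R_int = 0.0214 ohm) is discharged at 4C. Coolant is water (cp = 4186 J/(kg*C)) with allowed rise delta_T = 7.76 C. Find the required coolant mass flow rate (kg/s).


Step 1: I = 4 * 3.789 = 15.156 A
Step 2: Q_cell = I^2 * R = 15.156^2 * 0.0214 = 4.9157 W
Step 3: Q_total = 146 * 4.9157 = 717.69 W
Step 4: m_dot = Q_total / (cp * dT) = 717.69 / (4186 * 7.76) = 0.02209 kg/s

0.02209 kg/s


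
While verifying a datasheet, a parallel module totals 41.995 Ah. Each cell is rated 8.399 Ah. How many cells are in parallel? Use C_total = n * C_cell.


n = C_total / C_cell = 41.995 / 8.399 = 5

5


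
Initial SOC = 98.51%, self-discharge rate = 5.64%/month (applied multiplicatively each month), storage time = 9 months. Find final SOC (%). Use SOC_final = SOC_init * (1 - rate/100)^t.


decay = (1 - 5.64/100)^9 = 0.59305
SOC_final = 98.51 * 0.59305 = 58.42%

58.42%


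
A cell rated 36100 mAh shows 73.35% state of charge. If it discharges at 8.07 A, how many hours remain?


Convert: C_total = 36100 mAh = 36.1 Ah
Step 1: remaining = SOC/100 * C_total = 73.35/100 * 36.1 = 26.479 Ah
Step 2: t = remaining / I = 26.479 / 8.07 = 3.281 hr

3.281 hr


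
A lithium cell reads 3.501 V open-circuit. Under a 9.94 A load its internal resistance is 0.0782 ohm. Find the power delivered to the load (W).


Step 1: V_terminal = OCV - I*R = 3.501 - 9.94 * 0.0782 = 2.7237 V
Step 2: P_out = V_terminal * I = 2.7237 * 9.94 = 27.07 W

27.07 W


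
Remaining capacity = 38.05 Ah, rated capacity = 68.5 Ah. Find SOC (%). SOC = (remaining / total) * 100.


SOC% = 38.05 / 68.5 * 100 = 55.55%

55.55%


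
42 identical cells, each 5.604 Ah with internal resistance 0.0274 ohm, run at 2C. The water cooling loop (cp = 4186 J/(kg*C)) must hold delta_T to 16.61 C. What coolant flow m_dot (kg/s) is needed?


Step 1: I = 2 * 5.604 = 11.208 A
Step 2: Q_cell = I^2 * R = 11.208^2 * 0.0274 = 3.442 W
Step 3: Q_total = 42 * 3.442 = 144.56 W
Step 4: m_dot = Q_total / (cp * dT) = 144.56 / (4186 * 16.61) = 0.002079 kg/s

0.002079 kg/s


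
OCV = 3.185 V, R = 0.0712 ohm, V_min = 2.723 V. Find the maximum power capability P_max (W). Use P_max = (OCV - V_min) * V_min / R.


P_max = (OCV - V_min) * V_min / R = (3.185 - 2.723) * 2.723 / 0.0712 = 0.462 * 2.723 / 0.0712 = 17.67 W

17.67 W


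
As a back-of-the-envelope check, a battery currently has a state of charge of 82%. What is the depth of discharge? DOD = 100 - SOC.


Complement of SOC: DOD = 100% - 82% = 18%

18%


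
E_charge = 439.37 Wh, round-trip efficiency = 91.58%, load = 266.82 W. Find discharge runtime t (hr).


Step 1: E_discharge = eta/100 * E_charge = 91.58/100 * 439.37 = 402.38 Wh
Step 2: t = E_discharge / P = 402.38 / 266.82 = 1.508 hr

1.508 hr


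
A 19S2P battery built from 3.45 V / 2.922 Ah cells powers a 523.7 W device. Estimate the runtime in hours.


Step 1: E_pack = Ns * V_cell * Np * C_cell = 19 * 3.45 * 2 * 2.922 = 383.07 Wh
Step 2: t = E_pack / P = 383.07 / 523.7 = 0.7315 hr

0.7315 hr


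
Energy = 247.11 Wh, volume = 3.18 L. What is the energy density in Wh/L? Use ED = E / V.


ED = E / V = 247.11 / 3.18 = 77.71 Wh/L

77.71 Wh/L


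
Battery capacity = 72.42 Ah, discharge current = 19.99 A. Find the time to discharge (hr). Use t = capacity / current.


Runtime = 72.42 Ah / 19.99 A = 3.623 hr

3.623 hr


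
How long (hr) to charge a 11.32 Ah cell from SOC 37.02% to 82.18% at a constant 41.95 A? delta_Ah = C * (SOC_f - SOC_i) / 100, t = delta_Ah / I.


Step 1: dSOC = 82.18% - 37.02% = 45.16%
Step 2: delta_Ah = 11.32 * 45.16 / 100 = 5.1121 Ah
Step 3: t = 5.1121 / 41.95 = 0.1219 hr

0.1219 hr


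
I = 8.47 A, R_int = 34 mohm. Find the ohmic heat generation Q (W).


Convert: R = 34 mohm = 0.034 ohm
Q = I^2 * R = 8.47^2 * 0.034 = 2.439 W

2.439 W


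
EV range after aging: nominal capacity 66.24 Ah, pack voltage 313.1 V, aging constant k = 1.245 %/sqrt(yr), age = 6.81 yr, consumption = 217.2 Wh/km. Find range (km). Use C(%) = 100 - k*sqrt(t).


Step 1: capacity retention = 100 - 1.245 * sqrt(6.81) = 100 - 1.245 * 2.6096 = 96.751%
Step 2: C_now = 66.24 * 96.751/100 = 64.088 Ah
Step 3: E_pack = V * C_now = 313.1 * 64.088 = 20066 Wh
Step 4: range = E_pack / consumption = 20066 / 217.2 = 92.38 km

92.38 km


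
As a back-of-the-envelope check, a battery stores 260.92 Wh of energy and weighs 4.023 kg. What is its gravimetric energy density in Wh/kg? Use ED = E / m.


Specific energy = 260.92 Wh / 4.023 kg = 64.86 Wh/kg

64.86 Wh/kg


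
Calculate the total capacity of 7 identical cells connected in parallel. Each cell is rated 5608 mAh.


Convert: C_cell = 5608 mAh = 5.608 Ah
C_total = 7 * 5.608 = 39.256 Ah

39.256 Ah


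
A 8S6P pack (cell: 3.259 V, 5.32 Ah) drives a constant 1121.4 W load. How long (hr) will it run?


Step 1: E_pack = Ns * V_cell * Np * C_cell = 8 * 3.259 * 6 * 5.32 = 832.22 Wh
Step 2: t = E_pack / P = 832.22 / 1121.4 = 0.7421 hr

0.7421 hr


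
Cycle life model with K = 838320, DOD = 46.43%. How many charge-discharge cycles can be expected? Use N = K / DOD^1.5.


DOD^1.5 = 316.37
N = K / DOD^1.5 = 838320 / 316.37 = 2650

2650 cycles


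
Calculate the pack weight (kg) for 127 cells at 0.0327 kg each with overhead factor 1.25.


Cell mass sum = 127 * 0.0327 = 4.1529 kg
With overhead 1.25: m_pack = 4.1529 * 1.25 = 5.191 kg

5.191 kg


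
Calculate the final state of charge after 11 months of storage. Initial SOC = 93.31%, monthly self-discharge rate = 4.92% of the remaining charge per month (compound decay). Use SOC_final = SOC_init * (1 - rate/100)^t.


decay = (1 - 4.92/100)^11 = 0.57409
SOC_final = 93.31 * 0.57409 = 53.57%

53.57%


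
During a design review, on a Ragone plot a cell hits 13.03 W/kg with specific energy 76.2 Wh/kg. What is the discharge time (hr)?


t = E / P = 76.2 / 13.03 = 5.848 hr

5.848 hr


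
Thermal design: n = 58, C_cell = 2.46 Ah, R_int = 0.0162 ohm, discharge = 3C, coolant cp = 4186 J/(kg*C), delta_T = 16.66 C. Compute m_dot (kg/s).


Step 1: I = 3 * 2.46 = 7.38 A
Step 2: Q_cell = I^2 * R = 7.38^2 * 0.0162 = 0.88232 W
Step 3: Q_total = 58 * 0.88232 = 51.175 W
Step 4: m_dot = Q_total / (cp * dT) = 51.175 / (4186 * 16.66) = 7.338e-04 kg/s

7.338e-04 kg/s


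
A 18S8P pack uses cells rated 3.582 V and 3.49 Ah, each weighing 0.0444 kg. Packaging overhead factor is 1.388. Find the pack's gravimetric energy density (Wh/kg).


Step 1: V_pack = 18 * 3.582 = 64.476 V
Step 2: C_pack = 8 * 3.49 = 27.92 Ah
Step 3: E_pack = V_pack * C_pack = 64.476 * 27.92 = 1800.2 Wh
Step 4: m_pack = 18 * 8 * 0.0444 * 1.388 = 8.8743 kg
Step 5: ED = E_pack / m_pack = 1800.2 / 8.8743 = 202.9 Wh/kg

202.9 Wh/kg


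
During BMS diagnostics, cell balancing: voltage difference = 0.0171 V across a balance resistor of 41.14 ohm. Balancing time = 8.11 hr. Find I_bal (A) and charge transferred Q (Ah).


I_bal = dV / R = 0.0171 / 41.14 = 4.1565e-04 A
Q = I_bal * t = 4.1565e-04 * 8.11 = 0.003371 Ah

I=4.1565e-04 A, Q=0.003371 Ah


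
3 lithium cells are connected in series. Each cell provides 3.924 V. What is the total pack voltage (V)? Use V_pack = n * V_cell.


Series voltages add: 3 * 3.924 V = 11.772 V

11.772 V


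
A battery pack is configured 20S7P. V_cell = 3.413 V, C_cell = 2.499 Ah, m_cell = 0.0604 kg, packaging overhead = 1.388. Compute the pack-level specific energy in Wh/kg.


Step 1: V_pack = 20 * 3.413 = 68.26 V
Step 2: C_pack = 7 * 2.499 = 17.493 Ah
Step 3: E_pack = V_pack * C_pack = 68.26 * 17.493 = 1194.1 Wh
Step 4: m_pack = 20 * 7 * 0.0604 * 1.388 = 11.737 kg
Step 5: ED = E_pack / m_pack = 1194.1 / 11.737 = 101.7 Wh/kg

101.7 Wh/kg


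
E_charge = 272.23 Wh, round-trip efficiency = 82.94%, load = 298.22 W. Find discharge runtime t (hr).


Step 1: E_discharge = eta/100 * E_charge = 82.94/100 * 272.23 = 225.79 Wh
Step 2: t = E_discharge / P = 225.79 / 298.22 = 0.7571 hr

0.7571 hr


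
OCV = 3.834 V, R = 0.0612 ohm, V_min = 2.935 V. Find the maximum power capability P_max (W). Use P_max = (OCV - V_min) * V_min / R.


dV = OCV - V_min = 0.899 V (so I_max = dV / R)
P_max = dV * V_min / R = 0.899 * 2.935 / 0.0612 = 43.11 W

43.11 W


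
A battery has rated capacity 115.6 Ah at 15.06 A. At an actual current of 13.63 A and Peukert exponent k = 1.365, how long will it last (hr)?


Step 1: t_rated = C / I_rated = 115.6 / 15.06 = 7.676 hr
Step 2: ratio = 15.06 / 13.63 = 1.1049
Step 3: ratio^k = 1.1049^1.365 = 1.1459
Step 4: t = t_rated * ratio^k = 7.676 * 1.1459 = 8.796 hr

8.796 hr


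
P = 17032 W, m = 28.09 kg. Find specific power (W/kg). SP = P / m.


Specific power = 17032 W / 28.09 kg = 606.3 W/kg

606.3 W/kg


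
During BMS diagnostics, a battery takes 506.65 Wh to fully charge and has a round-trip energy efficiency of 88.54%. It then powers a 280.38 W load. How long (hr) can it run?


Step 1: E_discharge = eta/100 * E_charge = 88.54/100 * 506.65 = 448.59 Wh
Step 2: t = E_discharge / P = 448.59 / 280.38 = 1.600 hr

1.600 hr


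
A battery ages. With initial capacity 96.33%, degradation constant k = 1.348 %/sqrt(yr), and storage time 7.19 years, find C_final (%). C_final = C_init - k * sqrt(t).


Step 1: sqrt(7.19 yr) = 2.6814
Step 2: drop = 1.348 * 2.6814 = 3.6145
Step 3: C_final = 96.33 - 3.6145 = 92.72%

92.72%


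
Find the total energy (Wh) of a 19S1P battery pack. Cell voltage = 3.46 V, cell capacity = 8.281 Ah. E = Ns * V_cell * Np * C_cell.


V_pack = 19 * 3.46 = 65.74 V
C_pack = 1 * 8.281 = 8.281 Ah
E = V_pack * C_pack = 65.74 * 8.281 = 544.4 Wh

544.4 Wh


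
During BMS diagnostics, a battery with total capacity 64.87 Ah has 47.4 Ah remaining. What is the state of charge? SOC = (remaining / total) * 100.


SOC% = 47.4 / 64.87 * 100 = 73.07%

73.07%


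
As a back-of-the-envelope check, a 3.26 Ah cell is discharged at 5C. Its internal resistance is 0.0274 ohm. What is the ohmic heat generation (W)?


Step 1: I = C_rate * capacity = 5 * 3.26 = 16.3 A
Step 2: Q = I^2 * R = 16.3^2 * 0.0274 = 265.69 * 0.0274 = 7.280 W

7.280 W


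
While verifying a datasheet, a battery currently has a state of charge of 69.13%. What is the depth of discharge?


DOD = 100 - SOC = 100 - 69.13 = 30.87%

30.87%


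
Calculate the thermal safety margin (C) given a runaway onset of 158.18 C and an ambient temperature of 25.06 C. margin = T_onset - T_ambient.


Safety margin = 158.18 C - 25.06 C = 133.12 C

133.12 C


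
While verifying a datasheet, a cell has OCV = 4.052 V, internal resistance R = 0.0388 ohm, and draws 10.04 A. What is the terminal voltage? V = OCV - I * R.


IR drop = 10.04 * 0.0388 = 0.38955 V
V = 4.052 - 0.38955 = 3.662 V

3.662 V


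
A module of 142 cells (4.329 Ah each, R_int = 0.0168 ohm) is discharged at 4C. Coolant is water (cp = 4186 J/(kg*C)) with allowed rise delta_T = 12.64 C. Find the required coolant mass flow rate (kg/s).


Step 1: I = 4 * 4.329 = 17.316 A
Step 2: Q_cell = I^2 * R = 17.316^2 * 0.0168 = 5.0374 W
Step 3: Q_total = 142 * 5.0374 = 715.31 W
Step 4: m_dot = Q_total / (cp * dT) = 715.31 / (4186 * 12.64) = 0.01352 kg/s

0.01352 kg/s


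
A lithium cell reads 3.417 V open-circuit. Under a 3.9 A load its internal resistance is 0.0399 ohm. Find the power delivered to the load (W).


Step 1: V_terminal = OCV - I*R = 3.417 - 3.9 * 0.0399 = 3.2614 V
Step 2: P_out = V_terminal * I = 3.2614 * 3.9 = 12.72 W

12.72 W


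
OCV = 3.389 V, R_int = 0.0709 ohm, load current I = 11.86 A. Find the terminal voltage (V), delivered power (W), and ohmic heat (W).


Step 1: V_terminal = OCV - I*R = 3.389 - 11.86 * 0.0709 = 2.5481 V
Step 2: P_out = V_terminal * I = 2.5481 * 11.86 = 30.22 W
Step 3: Q = I^2 * R = 11.86^2 * 0.0709 = 9.973 W

V=2.5481 V, P=30.22 W, Q=9.973 W


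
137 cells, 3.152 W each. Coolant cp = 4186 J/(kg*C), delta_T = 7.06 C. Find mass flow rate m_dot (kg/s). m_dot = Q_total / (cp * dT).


Q_total = 137 * 3.152 = 431.82 W
m_dot = Q_total / (cp * dT) = 431.82 / (4186 * 7.06) = 0.01461 kg/s

0.01461 kg/s


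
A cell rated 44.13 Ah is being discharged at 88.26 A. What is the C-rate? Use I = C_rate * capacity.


C_rate = I / capacity = 88.26 / 44.13 = 2C

2C


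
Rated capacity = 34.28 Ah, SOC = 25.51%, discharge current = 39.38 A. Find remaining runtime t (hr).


Step 1: remaining = SOC/100 * C_total = 25.51/100 * 34.28 = 8.7448 Ah
Step 2: t = remaining / I = 8.7448 / 39.38 = 0.2221 hr

0.2221 hr


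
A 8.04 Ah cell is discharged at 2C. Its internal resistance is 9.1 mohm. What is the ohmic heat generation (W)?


Convert: R = 9.1 mohm = 0.0091 ohm
Step 1: I = C_rate * capacity = 2 * 8.04 = 16.08 A
Step 2: Q = I^2 * R = 16.08^2 * 0.0091 = 258.57 * 0.0091 = 2.353 W

2.353 W


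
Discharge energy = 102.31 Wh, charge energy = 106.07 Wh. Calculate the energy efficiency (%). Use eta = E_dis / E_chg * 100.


eta_e = E_dis / E_chg * 100 = 102.31 / 106.07 * 100 = 96.46%

96.46%


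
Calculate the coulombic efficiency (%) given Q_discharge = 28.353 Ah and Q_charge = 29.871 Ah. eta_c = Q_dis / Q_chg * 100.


Coulombic efficiency = 28.353/29.871 * 100% = 94.92%

94.92%


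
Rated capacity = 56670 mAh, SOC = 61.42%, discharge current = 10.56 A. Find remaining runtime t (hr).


Convert: C_total = 56670 mAh = 56.67 Ah
Step 1: remaining = SOC/100 * C_total = 61.42/100 * 56.67 = 34.807 Ah
Step 2: t = remaining / I = 34.807 / 10.56 = 3.296 hr

3.296 hr


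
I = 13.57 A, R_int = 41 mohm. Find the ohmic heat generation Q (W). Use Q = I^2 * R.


Convert: R = 41 mohm = 0.041 ohm
Q = I^2 * R = 13.57^2 * 0.041 = 7.550 W

7.550 W


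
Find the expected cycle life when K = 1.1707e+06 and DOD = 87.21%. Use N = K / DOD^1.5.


DOD^1.5 = 814.42
N = K / DOD^1.5 = 1.1707e+06 / 814.42 = 1437

1437 cycles


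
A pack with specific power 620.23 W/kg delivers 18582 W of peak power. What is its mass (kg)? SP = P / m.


m = P / SP = 18582 / 620.23 = 29.96 kg

29.96 kg


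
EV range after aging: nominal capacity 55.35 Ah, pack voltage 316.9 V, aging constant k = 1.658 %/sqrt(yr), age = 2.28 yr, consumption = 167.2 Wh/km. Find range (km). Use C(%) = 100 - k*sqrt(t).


Step 1: capacity retention = 100 - 1.658 * sqrt(2.28) = 100 - 1.658 * 1.51 = 97.496%
Step 2: C_now = 55.35 * 97.496/100 = 53.964 Ah
Step 3: E_pack = V * C_now = 316.9 * 53.964 = 17101 Wh
Step 4: range = E_pack / consumption = 17101 / 167.2 = 102.3 km

102.3 km


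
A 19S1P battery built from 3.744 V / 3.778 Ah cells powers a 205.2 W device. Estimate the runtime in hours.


Step 1: E_pack = Ns * V_cell * Np * C_cell = 19 * 3.744 * 1 * 3.778 = 268.75 Wh
Step 2: t = E_pack / P = 268.75 / 205.2 = 1.310 hr

1.310 hr


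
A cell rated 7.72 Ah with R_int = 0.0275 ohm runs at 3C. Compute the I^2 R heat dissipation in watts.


Step 1: I = C_rate * capacity = 3 * 7.72 = 23.16 A
Step 2: Q = I^2 * R = 23.16^2 * 0.0275 = 536.39 * 0.0275 = 14.75 W

14.75 W


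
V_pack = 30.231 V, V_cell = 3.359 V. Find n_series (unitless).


Rearranging: n = V_pack / V_cell = 30.231 / 3.359 = 9 cells

9


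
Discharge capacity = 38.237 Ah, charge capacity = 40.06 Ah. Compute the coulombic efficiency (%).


eta_c = Q_dis / Q_chg * 100 = 38.237 / 40.06 * 100 = 95.45%

95.45%


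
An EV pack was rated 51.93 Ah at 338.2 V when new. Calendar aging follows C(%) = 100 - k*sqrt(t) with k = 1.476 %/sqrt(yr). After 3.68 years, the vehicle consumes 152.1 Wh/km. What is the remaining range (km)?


Step 1: capacity retention = 100 - 1.476 * sqrt(3.68) = 100 - 1.476 * 1.9183 = 97.169%
Step 2: C_now = 51.93 * 97.169/100 = 50.46 Ah
Step 3: E_pack = V * C_now = 338.2 * 50.46 = 17066 Wh
Step 4: range = E_pack / consumption = 17066 / 152.1 = 112.2 km

112.2 km


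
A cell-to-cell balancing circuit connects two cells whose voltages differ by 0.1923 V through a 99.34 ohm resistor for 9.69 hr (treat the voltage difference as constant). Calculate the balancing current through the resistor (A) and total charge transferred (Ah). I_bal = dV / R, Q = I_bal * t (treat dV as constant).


I_bal = dV / R = 0.1923 / 99.34 = 0.0019358 A
Q = I_bal * t = 0.0019358 * 9.69 = 0.01876 Ah

I=0.0019358 A, Q=0.01876 Ah


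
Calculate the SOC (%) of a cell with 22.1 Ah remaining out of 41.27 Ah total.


SOC = (remaining / total) * 100 = (22.1 / 41.27) * 100 = 53.55%

53.55%


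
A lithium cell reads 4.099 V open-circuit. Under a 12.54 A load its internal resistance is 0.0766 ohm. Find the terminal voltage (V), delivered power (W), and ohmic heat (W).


Step 1: V_terminal = OCV - I*R = 4.099 - 12.54 * 0.0766 = 3.1384 V
Step 2: P_out = V_terminal * I = 3.1384 * 12.54 = 39.36 W
Step 3: Q = I^2 * R = 12.54^2 * 0.0766 = 12.05 W

V=3.1384 V, P=39.36 W, Q=12.05 W


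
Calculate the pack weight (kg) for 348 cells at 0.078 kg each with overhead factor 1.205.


m_pack = n * m_cell * overhead = 348 * 0.078 * 1.205 = 32.71 kg

32.71 kg


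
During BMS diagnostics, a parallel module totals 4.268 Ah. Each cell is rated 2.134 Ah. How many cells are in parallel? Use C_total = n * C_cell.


n = C_total / C_cell = 4.268 / 2.134 = 2

2


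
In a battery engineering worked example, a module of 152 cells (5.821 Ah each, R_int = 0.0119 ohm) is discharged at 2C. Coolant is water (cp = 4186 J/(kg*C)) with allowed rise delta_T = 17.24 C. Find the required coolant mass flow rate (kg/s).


Step 1: I = 2 * 5.821 = 11.642 A
Step 2: Q_cell = I^2 * R = 11.642^2 * 0.0119 = 1.6129 W
Step 3: Q_total = 152 * 1.6129 = 245.16 W
Step 4: m_dot = Q_total / (cp * dT) = 245.16 / (4186 * 17.24) = 0.003397 kg/s

0.003397 kg/s


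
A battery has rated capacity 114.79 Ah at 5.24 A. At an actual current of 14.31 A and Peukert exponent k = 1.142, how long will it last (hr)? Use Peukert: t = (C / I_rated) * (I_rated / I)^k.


Step 1: t_rated = C / I_rated = 114.79 / 5.24 = 21.906 hr
Step 2: ratio = 5.24 / 14.31 = 0.36618
Step 3: ratio^k = 0.36618^1.142 = 0.3175
Step 4: t = t_rated * ratio^k = 21.906 * 0.3175 = 6.955 hr

6.955 hr


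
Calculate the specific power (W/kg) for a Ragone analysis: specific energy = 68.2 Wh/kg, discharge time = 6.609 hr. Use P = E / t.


P_specific = E / t = 68.2 / 6.609 = 10.32 W/kg

10.32 W/kg


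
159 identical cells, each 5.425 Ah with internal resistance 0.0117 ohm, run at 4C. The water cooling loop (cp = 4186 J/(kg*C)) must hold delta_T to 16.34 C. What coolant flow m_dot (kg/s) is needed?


Step 1: I = 4 * 5.425 = 21.7 A
Step 2: Q_cell = I^2 * R = 21.7^2 * 0.0117 = 5.5094 W
Step 3: Q_total = 159 * 5.5094 = 875.99 W
Step 4: m_dot = Q_total / (cp * dT) = 875.99 / (4186 * 16.34) = 0.01281 kg/s

0.01281 kg/s


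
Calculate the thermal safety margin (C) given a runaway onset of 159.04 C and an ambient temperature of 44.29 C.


Safety margin = 159.04 C - 44.29 C = 114.75 C

114.75 C


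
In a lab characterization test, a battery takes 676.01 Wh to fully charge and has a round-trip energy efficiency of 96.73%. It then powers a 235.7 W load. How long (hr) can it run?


Step 1: E_discharge = eta/100 * E_charge = 96.73/100 * 676.01 = 653.9 Wh
Step 2: t = E_discharge / P = 653.9 / 235.7 = 2.774 hr

2.774 hr


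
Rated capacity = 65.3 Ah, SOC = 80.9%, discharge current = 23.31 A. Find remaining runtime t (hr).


Step 1: remaining = SOC/100 * C_total = 80.9/100 * 65.3 = 52.828 Ah
Step 2: t = remaining / I = 52.828 / 23.31 = 2.266 hr

2.266 hr


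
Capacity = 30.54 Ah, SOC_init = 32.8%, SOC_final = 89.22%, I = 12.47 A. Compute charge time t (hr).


delta_Ah = 30.54 * (89.22 - 32.8) / 100 = 17.231 Ah
t = delta_Ah / I = 17.231 / 12.47 = 1.382 hr

1.382 hr


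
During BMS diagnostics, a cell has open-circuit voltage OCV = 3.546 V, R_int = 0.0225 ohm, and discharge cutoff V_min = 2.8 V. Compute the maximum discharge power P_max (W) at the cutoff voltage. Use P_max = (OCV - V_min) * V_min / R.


P_max = (OCV - V_min) * V_min / R = (3.546 - 2.8) * 2.8 / 0.0225 = 0.746 * 2.8 / 0.0225 = 92.84 W

92.84 W


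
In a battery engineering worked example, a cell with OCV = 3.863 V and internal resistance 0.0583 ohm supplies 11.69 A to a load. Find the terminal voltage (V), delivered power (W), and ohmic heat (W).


Step 1: V_terminal = OCV - I*R = 3.863 - 11.69 * 0.0583 = 3.1815 V
Step 2: P_out = V_terminal * I = 3.1815 * 11.69 = 37.19 W
Step 3: Q = I^2 * R = 11.69^2 * 0.0583 = 7.967 W

V=3.1815 V, P=37.19 W, Q=7.967 W


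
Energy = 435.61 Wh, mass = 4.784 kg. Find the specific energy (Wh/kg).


Specific energy = 435.61 Wh / 4.784 kg = 91.06 Wh/kg

91.06 Wh/kg


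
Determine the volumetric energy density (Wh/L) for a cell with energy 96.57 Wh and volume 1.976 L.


ED = E / V = 96.57 / 1.976 = 48.87 Wh/L

48.87 Wh/L


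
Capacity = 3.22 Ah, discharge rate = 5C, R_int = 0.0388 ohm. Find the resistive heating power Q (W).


Step 1: I = C_rate * capacity = 5 * 3.22 = 16.1 A
Step 2: Q = I^2 * R = 16.1^2 * 0.0388 = 259.21 * 0.0388 = 10.06 W

10.06 W


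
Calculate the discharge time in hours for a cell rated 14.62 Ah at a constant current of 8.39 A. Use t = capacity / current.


t = capacity / current = 14.62 / 8.39 = 1.743 hr

1.743 hr


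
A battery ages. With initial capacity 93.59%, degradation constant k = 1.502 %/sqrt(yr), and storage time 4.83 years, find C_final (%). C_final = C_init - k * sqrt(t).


sqrt(t) = sqrt(4.83) = 2.1977
C_final = 93.59 - 1.502 * 2.1977 = 90.29%

90.29%


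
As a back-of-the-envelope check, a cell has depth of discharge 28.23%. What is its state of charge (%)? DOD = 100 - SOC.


SOC = 100 - DOD = 100 - 28.23 = 71.77%

71.77%


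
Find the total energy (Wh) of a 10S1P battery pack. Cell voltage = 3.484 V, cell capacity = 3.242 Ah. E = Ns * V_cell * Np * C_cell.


V_pack = 10 * 3.484 = 34.84 V
C_pack = 1 * 3.242 = 3.242 Ah
E = V_pack * C_pack = 34.84 * 3.242 = 113.0 Wh

113.0 Wh


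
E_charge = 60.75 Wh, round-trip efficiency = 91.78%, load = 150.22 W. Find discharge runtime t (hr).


Step 1: E_discharge = eta/100 * E_charge = 91.78/100 * 60.75 = 55.756 Wh
Step 2: t = E_discharge / P = 55.756 / 150.22 = 0.3712 hr

0.3712 hr


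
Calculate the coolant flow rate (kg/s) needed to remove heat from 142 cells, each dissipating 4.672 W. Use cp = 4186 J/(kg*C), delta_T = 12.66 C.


Step 1: Total heat Q = 142 * 4.672 W = 663.42 W
Step 2: denom = cp * dT = 4186 * 12.66 = 52995
Step 3: m_dot = 663.42 / 52995 = 0.01252 kg/s

0.01252 kg/s


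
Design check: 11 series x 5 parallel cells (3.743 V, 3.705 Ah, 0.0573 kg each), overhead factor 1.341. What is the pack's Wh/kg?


Step 1: V_pack = 11 * 3.743 = 41.173 V
Step 2: C_pack = 5 * 3.705 = 18.525 Ah
Step 3: E_pack = V_pack * C_pack = 41.173 * 18.525 = 762.73 Wh
Step 4: m_pack = 11 * 5 * 0.0573 * 1.341 = 4.2262 kg
Step 5: ED = E_pack / m_pack = 762.73 / 4.2262 = 180.5 Wh/kg

180.5 Wh/kg


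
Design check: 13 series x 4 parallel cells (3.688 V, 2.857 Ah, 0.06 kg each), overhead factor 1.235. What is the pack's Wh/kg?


Step 1: V_pack = 13 * 3.688 = 47.944 V
Step 2: C_pack = 4 * 2.857 = 11.428 Ah
Step 3: E_pack = V_pack * C_pack = 47.944 * 11.428 = 547.9 Wh
Step 4: m_pack = 13 * 4 * 0.06 * 1.235 = 3.8532 kg
Step 5: ED = E_pack / m_pack = 547.9 / 3.8532 = 142.2 Wh/kg

142.2 Wh/kg


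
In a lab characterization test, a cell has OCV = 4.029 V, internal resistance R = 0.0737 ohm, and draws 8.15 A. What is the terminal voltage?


V = OCV - I*R = 4.029 - 8.15 * 0.0737 = 3.428 V

3.428 V


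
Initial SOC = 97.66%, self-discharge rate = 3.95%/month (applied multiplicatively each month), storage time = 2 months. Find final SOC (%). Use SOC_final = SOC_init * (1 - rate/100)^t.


Monthly retention factor = 1 - 3.95/100 = 0.9605
Over 2 months: factor^2 = 0.92256
SOC_final = 97.66 * 0.92256 = 90.10%

90.10%


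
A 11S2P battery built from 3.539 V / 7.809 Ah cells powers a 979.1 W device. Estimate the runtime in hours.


Step 1: E_pack = Ns * V_cell * Np * C_cell = 11 * 3.539 * 2 * 7.809 = 607.99 Wh
Step 2: t = E_pack / P = 607.99 / 979.1 = 0.6210 hr

0.6210 hr


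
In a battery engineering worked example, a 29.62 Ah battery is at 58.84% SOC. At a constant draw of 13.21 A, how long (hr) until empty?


Step 1: remaining = SOC/100 * C_total = 58.84/100 * 29.62 = 17.428 Ah
Step 2: t = remaining / I = 17.428 / 13.21 = 1.319 hr

1.319 hr


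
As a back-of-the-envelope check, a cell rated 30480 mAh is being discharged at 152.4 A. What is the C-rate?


Convert: capacity = 30480 mAh = 30.48 Ah
C_rate = I / capacity = 152.4 / 30.48 = 5C

5C


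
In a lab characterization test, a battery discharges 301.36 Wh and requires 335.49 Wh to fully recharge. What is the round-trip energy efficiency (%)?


eta_e = E_dis / E_chg * 100 = 301.36 / 335.49 * 100 = 89.83%

89.83%


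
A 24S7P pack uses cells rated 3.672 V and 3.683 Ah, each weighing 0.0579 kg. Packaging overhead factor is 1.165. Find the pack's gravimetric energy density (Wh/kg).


Step 1: V_pack = 24 * 3.672 = 88.128 V
Step 2: C_pack = 7 * 3.683 = 25.781 Ah
Step 3: E_pack = V_pack * C_pack = 88.128 * 25.781 = 2272 Wh
Step 4: m_pack = 24 * 7 * 0.0579 * 1.165 = 11.332 kg
Step 5: ED = E_pack / m_pack = 2272 / 11.332 = 200.5 Wh/kg

200.5 Wh/kg


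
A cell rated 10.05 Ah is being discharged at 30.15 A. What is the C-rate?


C_rate = I / capacity = 30.15 / 10.05 = 3C

3C


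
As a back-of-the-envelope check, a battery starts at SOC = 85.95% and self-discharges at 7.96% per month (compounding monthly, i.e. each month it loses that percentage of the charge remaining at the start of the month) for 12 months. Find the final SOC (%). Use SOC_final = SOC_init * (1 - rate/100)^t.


decay = (1 - 7.96/100)^12 = 0.36959
SOC_final = 85.95 * 0.36959 = 31.77%

31.77%


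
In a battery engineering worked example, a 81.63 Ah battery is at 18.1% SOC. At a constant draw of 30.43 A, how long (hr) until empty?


Step 1: remaining = SOC/100 * C_total = 18.1/100 * 81.63 = 14.775 Ah
Step 2: t = remaining / I = 14.775 / 30.43 = 0.4855 hr

0.4855 hr


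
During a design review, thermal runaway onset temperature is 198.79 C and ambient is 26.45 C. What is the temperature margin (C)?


margin = T_onset - T_ambient = 198.79 - 26.45 = 172.34 C

172.34 C


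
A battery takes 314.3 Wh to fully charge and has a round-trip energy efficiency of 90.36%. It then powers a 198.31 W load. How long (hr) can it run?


Step 1: E_discharge = eta/100 * E_charge = 90.36/100 * 314.3 = 284 Wh
Step 2: t = E_discharge / P = 284 / 198.31 = 1.432 hr

1.432 hr


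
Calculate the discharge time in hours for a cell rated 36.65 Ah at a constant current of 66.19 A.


t = capacity / current = 36.65 / 66.19 = 0.5537 hr

0.5537 hr


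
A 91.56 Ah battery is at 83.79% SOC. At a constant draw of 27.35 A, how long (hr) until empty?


Step 1: remaining = SOC/100 * C_total = 83.79/100 * 91.56 = 76.718 Ah
Step 2: t = remaining / I = 76.718 / 27.35 = 2.805 hr

2.805 hr


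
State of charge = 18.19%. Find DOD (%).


DOD = 100 - SOC = 100 - 18.19 = 81.81%

81.81%


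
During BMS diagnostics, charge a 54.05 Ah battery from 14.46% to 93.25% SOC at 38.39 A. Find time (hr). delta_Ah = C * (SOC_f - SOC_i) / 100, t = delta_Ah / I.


Step 1: dSOC = 93.25% - 14.46% = 78.79%
Step 2: delta_Ah = 54.05 * 78.79 / 100 = 42.586 Ah
Step 3: t = 42.586 / 38.39 = 1.109 hr

1.109 hr


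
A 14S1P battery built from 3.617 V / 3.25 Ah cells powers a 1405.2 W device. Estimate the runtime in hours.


Step 1: E_pack = Ns * V_cell * Np * C_cell = 14 * 3.617 * 1 * 3.25 = 164.57 Wh
Step 2: t = E_pack / P = 164.57 / 1405.2 = 0.1171 hr

0.1171 hr


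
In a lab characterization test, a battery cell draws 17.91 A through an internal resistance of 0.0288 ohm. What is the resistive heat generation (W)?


Q = I^2 * R = 17.91^2 * 0.0288 = 9.238 W

9.238 W


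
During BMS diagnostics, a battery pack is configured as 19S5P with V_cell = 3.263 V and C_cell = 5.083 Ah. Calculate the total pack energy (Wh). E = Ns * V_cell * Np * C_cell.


V_pack = 19 * 3.263 = 61.997 V
C_pack = 5 * 5.083 = 25.415 Ah
E = V_pack * C_pack = 61.997 * 25.415 = 1576 Wh

1576 Wh


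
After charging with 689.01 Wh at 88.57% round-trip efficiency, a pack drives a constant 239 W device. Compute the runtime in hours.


Step 1: E_discharge = eta/100 * E_charge = 88.57/100 * 689.01 = 610.26 Wh
Step 2: t = E_discharge / P = 610.26 / 239 = 2.553 hr

2.553 hr


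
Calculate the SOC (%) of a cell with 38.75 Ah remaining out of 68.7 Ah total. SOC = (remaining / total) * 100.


SOC% = 38.75 / 68.7 * 100 = 56.40%

56.40%


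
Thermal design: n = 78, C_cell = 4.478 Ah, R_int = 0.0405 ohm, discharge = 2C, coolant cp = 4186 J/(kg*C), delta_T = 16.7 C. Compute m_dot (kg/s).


Step 1: I = 2 * 4.478 = 8.956 A
Step 2: Q_cell = I^2 * R = 8.956^2 * 0.0405 = 3.2485 W
Step 3: Q_total = 78 * 3.2485 = 253.38 W
Step 4: m_dot = Q_total / (cp * dT) = 253.38 / (4186 * 16.7) = 0.003625 kg/s

0.003625 kg/s


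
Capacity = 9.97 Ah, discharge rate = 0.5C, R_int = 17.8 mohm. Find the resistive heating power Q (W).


Convert: R = 17.8 mohm = 0.0178 ohm
Step 1: I = C_rate * capacity = 0.5 * 9.97 = 4.985 A
Step 2: Q = I^2 * R = 4.985^2 * 0.0178 = 24.85 * 0.0178 = 0.4423 W

0.4423 W


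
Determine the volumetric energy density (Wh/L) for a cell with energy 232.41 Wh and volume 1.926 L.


Volumetric ED = 232.41 Wh / 1.926 L = 120.7 Wh/L

120.7 Wh/L


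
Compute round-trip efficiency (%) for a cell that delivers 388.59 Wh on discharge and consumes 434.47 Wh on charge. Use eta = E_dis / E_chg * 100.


eta_e = E_dis / E_chg * 100 = 388.59 / 434.47 * 100 = 89.44%

89.44%


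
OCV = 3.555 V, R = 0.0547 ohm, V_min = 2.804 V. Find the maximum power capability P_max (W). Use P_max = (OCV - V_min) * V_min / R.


P_max = (OCV - V_min) * V_min / R = (3.555 - 2.804) * 2.804 / 0.0547 = 0.751 * 2.804 / 0.0547 = 38.50 W

38.50 W


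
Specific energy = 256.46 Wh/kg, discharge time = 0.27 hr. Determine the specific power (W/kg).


P_specific = E / t = 256.46 / 0.27 = 949.9 W/kg

949.9 W/kg


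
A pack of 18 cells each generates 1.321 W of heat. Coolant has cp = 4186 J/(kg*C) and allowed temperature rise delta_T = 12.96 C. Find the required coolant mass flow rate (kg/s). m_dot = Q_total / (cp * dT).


Q_total = 18 * 1.321 = 23.778 W
m_dot = Q_total / (cp * dT) = 23.778 / (4186 * 12.96) = 4.383e-04 kg/s

4.383e-04 kg/s


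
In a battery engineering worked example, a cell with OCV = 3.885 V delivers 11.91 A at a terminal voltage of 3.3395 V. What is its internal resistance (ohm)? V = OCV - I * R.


R = (OCV - V) / I = (3.885 - 3.3395) / 11.91 = 0.04580 ohm

0.04580 ohm


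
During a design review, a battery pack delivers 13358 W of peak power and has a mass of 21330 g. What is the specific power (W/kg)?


Convert: m = 21330 g = 21.33 kg
Specific power = 13358 W / 21.33 kg = 626.3 W/kg

626.3 W/kg


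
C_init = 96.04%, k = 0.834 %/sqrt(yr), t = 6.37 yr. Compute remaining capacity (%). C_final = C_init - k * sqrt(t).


sqrt(t) = sqrt(6.37) = 2.5239
C_final = 96.04 - 0.834 * 2.5239 = 93.94%

93.94%


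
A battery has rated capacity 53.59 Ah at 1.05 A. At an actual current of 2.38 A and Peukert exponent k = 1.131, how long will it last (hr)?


Step 1: t_rated = C / I_rated = 53.59 / 1.05 = 51.038 hr
Step 2: ratio = 1.05 / 2.38 = 0.44118
Step 3: ratio^k = 0.44118^1.131 = 0.39633
Step 4: t = t_rated * ratio^k = 51.038 * 0.39633 = 20.23 hr

20.23 hr


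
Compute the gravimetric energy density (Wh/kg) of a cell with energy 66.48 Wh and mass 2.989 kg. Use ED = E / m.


Specific energy = 66.48 Wh / 2.989 kg = 22.24 Wh/kg

22.24 Wh/kg


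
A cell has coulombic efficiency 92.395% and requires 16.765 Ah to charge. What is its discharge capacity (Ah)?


Q_dis = eta/100 * Q_chg = 92.395/100 * 16.765 = 15.49 Ah

15.49 Ah
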